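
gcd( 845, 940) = 5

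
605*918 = 555390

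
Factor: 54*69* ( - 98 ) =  - 365148 = -  2^2*3^4*7^2*23^1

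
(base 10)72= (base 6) 200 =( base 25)2m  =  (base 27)2I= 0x48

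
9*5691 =51219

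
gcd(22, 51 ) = 1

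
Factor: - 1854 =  - 2^1*3^2*103^1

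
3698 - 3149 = 549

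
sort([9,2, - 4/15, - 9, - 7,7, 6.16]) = [-9,-7, - 4/15,2,6.16,7,9 ]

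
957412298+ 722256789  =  1679669087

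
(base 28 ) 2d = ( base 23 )30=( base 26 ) 2h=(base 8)105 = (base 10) 69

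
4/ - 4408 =-1/1102 = -0.00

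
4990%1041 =826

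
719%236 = 11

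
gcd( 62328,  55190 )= 2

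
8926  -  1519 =7407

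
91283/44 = 91283/44 = 2074.61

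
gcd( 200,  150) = 50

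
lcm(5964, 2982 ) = 5964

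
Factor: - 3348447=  - 3^1 * 89^1*12541^1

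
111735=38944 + 72791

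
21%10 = 1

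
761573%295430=170713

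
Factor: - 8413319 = - 37^1*227387^1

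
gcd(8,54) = 2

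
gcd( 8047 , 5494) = 1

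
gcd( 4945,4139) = 1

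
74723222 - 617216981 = -542493759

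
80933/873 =92 + 617/873 = 92.71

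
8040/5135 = 1 + 581/1027 = 1.57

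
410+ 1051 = 1461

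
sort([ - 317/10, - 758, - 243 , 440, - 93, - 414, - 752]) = [ - 758, - 752, - 414, - 243, - 93, - 317/10,440]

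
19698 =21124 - 1426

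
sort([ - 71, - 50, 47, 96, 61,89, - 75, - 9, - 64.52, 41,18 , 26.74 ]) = [-75, - 71,-64.52, - 50, - 9,18, 26.74, 41,  47,61,89,96]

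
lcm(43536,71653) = 3439344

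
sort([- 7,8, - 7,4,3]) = [ - 7, - 7,3,4, 8] 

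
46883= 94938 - 48055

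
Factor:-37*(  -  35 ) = 5^1*7^1*37^1 = 1295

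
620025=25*24801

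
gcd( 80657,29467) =1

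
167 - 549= - 382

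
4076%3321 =755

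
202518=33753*6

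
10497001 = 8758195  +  1738806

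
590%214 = 162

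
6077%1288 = 925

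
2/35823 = 2/35823 = 0.00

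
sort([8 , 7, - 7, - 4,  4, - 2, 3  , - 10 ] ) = [- 10, - 7,-4,  -  2, 3, 4, 7,  8] 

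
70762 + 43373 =114135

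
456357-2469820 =-2013463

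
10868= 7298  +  3570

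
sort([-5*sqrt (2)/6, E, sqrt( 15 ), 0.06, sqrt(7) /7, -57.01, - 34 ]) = [ - 57.01, - 34, -5*sqrt( 2)/6,0.06, sqrt( 7 ) /7, E, sqrt( 15)] 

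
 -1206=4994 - 6200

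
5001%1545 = 366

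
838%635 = 203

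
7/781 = 7/781 = 0.01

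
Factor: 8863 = 8863^1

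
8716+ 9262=17978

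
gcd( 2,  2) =2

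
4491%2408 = 2083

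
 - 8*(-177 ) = 1416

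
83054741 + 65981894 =149036635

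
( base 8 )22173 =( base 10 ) 9339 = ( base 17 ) 1F56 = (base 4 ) 2101323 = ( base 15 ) 2b79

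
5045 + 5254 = 10299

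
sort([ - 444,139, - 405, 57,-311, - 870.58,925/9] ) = [ - 870.58,-444, - 405,-311,57,  925/9,139 ]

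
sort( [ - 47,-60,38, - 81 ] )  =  [ - 81,- 60 , - 47,38 ] 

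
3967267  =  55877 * 71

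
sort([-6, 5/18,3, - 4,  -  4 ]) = [ - 6,-4, - 4,  5/18,3]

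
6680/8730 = 668/873 =0.77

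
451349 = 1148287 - 696938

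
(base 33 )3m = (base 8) 171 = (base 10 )121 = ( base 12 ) a1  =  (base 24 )51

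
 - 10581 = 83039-93620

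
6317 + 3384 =9701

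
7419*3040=22553760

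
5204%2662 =2542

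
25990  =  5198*5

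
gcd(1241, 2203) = 1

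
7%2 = 1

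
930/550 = 93/55 = 1.69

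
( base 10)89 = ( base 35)2j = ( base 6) 225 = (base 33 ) 2N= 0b1011001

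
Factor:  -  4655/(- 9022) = 2^( - 1 )*5^1 * 7^2*13^( - 1 )*19^1*347^( - 1) 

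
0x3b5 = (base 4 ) 32311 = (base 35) r4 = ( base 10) 949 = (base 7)2524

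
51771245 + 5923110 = 57694355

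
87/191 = 87/191=0.46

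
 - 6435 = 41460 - 47895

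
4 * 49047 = 196188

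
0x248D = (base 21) 104c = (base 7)36165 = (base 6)111153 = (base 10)9357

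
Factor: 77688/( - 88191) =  - 8632/9799 = -2^3*13^1*41^( - 1 )* 83^1*239^(  -  1) 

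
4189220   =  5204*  805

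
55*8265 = 454575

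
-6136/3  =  - 2046+2/3  =  -2045.33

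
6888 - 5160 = 1728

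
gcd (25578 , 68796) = 882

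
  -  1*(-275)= 275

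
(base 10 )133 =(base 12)b1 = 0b10000101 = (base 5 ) 1013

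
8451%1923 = 759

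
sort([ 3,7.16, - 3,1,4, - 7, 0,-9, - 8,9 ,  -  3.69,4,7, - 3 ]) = [  -  9,-8, - 7,- 3.69, - 3, - 3,0,1, 3 , 4,4, 7,7.16,  9 ]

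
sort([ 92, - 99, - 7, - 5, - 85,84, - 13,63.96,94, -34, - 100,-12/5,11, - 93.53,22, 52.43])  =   [-100, - 99, - 93.53, - 85, - 34, - 13, - 7, - 5,  -  12/5,11,22,52.43,63.96,84, 92,  94]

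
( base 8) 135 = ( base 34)2p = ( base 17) 58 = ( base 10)93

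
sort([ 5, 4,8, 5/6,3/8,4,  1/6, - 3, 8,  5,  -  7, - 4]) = [ - 7,  -  4 , - 3, 1/6, 3/8, 5/6, 4, 4,  5, 5, 8, 8 ] 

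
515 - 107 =408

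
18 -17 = 1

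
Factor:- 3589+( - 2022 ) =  - 5611 = - 31^1*181^1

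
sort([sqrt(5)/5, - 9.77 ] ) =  [ - 9.77,sqrt(5)/5 ]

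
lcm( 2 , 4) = 4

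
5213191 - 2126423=3086768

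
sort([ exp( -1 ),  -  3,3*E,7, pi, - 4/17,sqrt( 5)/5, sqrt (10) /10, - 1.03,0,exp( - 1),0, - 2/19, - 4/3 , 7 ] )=[ - 3, - 4/3, - 1.03, - 4/17,  -  2/19,0, 0,sqrt(10)/10,exp( - 1), exp(-1), sqrt(5 )/5, pi,7, 7, 3*E] 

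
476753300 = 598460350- 121707050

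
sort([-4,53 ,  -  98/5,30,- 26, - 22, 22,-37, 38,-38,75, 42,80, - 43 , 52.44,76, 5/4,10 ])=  [ - 43,-38, - 37, - 26 , - 22,-98/5,-4,5/4, 10,22, 30, 38,  42, 52.44,53,75, 76,  80] 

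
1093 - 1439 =-346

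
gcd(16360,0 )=16360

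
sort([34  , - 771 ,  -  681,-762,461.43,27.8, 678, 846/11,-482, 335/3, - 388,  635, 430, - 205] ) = [ - 771,  -  762, - 681, - 482, -388, - 205,27.8,34,846/11, 335/3, 430 , 461.43,635, 678]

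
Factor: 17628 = 2^2 * 3^1 * 13^1*113^1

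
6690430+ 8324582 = 15015012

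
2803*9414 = 26387442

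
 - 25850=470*(-55) 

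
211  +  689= 900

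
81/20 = 4  +  1/20 = 4.05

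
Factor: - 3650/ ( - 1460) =5/2 = 2^( - 1) * 5^1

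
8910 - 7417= 1493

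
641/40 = 641/40 = 16.02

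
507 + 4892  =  5399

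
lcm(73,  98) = 7154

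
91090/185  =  18218/37= 492.38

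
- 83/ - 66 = 1 + 17/66 = 1.26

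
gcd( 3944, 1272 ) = 8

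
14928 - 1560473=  - 1545545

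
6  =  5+1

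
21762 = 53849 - 32087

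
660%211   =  27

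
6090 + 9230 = 15320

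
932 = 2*466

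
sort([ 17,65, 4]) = [ 4,17,65]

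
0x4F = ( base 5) 304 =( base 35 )29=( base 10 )79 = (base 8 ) 117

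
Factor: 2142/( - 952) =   -  2^ ( - 2)*3^2 = - 9/4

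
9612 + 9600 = 19212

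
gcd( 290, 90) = 10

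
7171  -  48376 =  - 41205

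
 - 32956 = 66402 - 99358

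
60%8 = 4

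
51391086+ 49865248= 101256334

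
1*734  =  734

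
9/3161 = 9/3161= 0.00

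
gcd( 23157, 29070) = 9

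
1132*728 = 824096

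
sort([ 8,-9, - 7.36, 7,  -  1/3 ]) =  [-9, - 7.36, - 1/3,7,8]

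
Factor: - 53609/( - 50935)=5^( - 1 )*61^ ( - 1 )*167^(-1)*53609^1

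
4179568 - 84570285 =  - 80390717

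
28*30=840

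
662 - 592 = 70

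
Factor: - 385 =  - 5^1*7^1*11^1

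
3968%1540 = 888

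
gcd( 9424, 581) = 1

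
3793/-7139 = -1 + 3346/7139 = - 0.53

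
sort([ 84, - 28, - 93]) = [ - 93,  -  28, 84 ] 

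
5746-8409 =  - 2663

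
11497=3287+8210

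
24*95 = 2280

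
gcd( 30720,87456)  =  96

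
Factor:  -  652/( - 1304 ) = 1/2 = 2^( - 1 ) 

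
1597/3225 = 1597/3225 = 0.50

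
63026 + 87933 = 150959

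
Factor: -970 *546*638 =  - 337897560 = -2^3 * 3^1*5^1*7^1*11^1*13^1*29^1*97^1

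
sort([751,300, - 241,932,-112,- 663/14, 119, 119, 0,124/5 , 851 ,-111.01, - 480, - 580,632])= [ - 580, - 480, - 241,-112,  -  111.01, - 663/14,0 , 124/5, 119,119,300,  632,751 , 851, 932]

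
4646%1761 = 1124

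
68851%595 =426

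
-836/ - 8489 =836/8489  =  0.10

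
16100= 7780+8320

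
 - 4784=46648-51432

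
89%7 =5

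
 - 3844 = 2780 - 6624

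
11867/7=1695 + 2/7 = 1695.29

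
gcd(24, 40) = 8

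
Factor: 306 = 2^1*3^2*17^1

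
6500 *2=13000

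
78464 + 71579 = 150043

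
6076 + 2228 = 8304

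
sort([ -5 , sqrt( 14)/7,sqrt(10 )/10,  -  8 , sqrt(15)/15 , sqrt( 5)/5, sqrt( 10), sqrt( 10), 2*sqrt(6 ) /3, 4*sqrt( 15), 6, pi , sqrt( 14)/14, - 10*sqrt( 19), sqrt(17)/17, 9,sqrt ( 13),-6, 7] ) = [ - 10*sqrt ( 19 ), - 8,-6, - 5,sqrt(17) /17,sqrt(15)/15,sqrt (14)/14, sqrt( 10)/10,sqrt ( 5) /5, sqrt( 14)/7, 2*sqrt(6)/3, pi, sqrt( 10 ), sqrt( 10 ),sqrt(13),6, 7,  9, 4 *sqrt( 15)] 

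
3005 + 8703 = 11708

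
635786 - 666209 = -30423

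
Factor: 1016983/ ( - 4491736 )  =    -  2^( - 3 )*11^1*59^1*127^( - 1)*1567^1*  4421^( - 1 )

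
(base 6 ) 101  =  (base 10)37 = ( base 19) 1I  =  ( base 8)45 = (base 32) 15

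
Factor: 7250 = 2^1*5^3*29^1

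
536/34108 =134/8527 = 0.02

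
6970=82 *85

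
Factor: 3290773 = 3290773^1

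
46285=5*9257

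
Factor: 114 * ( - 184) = - 2^4*3^1*19^1*23^1  =  -20976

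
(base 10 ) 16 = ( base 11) 15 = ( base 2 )10000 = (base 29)g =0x10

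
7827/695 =7827/695 = 11.26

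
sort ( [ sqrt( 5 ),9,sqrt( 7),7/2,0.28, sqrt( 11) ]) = [0.28, sqrt( 5), sqrt(7 ),sqrt( 11),7/2,  9 ]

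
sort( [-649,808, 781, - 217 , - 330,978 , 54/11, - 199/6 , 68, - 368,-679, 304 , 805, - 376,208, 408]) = [-679, - 649,-376, - 368,-330, -217,-199/6,  54/11,68,208, 304,408,781, 805, 808,978]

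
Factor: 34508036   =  2^2*2039^1* 4231^1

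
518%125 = 18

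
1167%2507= 1167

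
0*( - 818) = 0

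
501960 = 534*940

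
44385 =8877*5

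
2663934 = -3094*(-861)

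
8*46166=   369328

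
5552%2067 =1418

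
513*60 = 30780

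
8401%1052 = 1037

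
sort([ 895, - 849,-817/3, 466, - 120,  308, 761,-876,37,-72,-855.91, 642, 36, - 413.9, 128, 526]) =[-876,-855.91, - 849,  -  413.9,-817/3,-120, - 72, 36, 37, 128,308,  466,526 , 642,761, 895 ] 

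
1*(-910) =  - 910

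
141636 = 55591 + 86045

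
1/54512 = 1/54512 =0.00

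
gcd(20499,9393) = 3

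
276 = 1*276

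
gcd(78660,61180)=8740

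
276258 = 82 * 3369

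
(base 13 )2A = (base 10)36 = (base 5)121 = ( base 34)12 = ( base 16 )24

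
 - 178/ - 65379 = 178/65379 = 0.00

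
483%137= 72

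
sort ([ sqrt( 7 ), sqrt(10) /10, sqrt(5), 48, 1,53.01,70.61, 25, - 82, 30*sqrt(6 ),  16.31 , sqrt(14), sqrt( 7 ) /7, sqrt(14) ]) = [ - 82, sqrt( 10 )/10,  sqrt( 7)/7 , 1,sqrt(5 ),  sqrt(7 ), sqrt(14), sqrt(14 ),  16.31,25, 48,  53.01, 70.61,30 * sqrt( 6) ] 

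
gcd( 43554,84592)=34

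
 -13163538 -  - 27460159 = 14296621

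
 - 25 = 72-97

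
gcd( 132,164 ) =4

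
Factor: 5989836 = 2^2*3^1*617^1*809^1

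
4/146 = 2/73 = 0.03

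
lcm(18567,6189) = 18567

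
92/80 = 1+3/20 = 1.15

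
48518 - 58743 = -10225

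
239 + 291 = 530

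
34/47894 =17/23947 = 0.00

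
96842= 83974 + 12868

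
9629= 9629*1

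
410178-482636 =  - 72458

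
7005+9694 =16699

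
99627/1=99627 = 99627.00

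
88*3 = 264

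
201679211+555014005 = 756693216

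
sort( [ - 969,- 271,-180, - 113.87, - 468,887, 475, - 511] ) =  [ - 969,-511, - 468,-271, - 180 , - 113.87,  475,887 ] 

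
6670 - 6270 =400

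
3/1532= 3/1532 =0.00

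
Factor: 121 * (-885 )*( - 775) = 3^1* 5^3*11^2*31^1*59^1 =82990875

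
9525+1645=11170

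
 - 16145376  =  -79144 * 204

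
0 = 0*(  -  40772) 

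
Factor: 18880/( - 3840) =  - 2^(-2 )*3^(-1 )*59^1 = -59/12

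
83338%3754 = 750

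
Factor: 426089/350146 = 2^( - 1)*29^ ( - 1)*6037^( - 1)*426089^1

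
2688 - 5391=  - 2703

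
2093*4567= 9558731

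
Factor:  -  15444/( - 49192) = 27/86 =2^ ( - 1)*3^3*43^( - 1)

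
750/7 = 750/7 =107.14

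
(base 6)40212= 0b1010010010000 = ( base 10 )5264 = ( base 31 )5ep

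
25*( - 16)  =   - 400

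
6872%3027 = 818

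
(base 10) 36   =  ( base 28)18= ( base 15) 26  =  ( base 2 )100100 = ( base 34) 12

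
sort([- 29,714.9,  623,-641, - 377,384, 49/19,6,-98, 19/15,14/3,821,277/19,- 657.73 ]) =[ -657.73, - 641, - 377,  -  98, - 29,19/15,49/19, 14/3,6, 277/19,384,623,714.9, 821]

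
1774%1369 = 405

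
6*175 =1050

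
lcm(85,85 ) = 85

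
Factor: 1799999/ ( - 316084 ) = - 2^( - 2 )* 19^(- 1)*4159^(-1 )*1799999^1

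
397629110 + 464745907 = 862375017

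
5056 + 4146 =9202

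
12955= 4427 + 8528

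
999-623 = 376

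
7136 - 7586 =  - 450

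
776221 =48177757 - 47401536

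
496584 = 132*3762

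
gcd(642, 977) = 1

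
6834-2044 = 4790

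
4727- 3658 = 1069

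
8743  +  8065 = 16808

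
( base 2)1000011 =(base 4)1003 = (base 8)103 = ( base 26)2F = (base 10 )67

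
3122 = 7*446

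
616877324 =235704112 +381173212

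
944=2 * 472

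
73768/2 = 36884=36884.00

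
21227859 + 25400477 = 46628336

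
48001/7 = 48001/7 = 6857.29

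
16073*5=80365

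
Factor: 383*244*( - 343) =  - 32054036 = - 2^2 * 7^3*61^1*383^1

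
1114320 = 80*13929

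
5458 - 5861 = - 403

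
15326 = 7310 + 8016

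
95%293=95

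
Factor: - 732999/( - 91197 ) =3^( - 1 )*10133^(-1 )*244333^1 = 244333/30399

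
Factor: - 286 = -2^1*11^1*13^1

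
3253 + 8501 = 11754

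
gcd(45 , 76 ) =1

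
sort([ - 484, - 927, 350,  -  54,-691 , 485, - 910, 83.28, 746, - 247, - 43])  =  [-927, - 910, - 691,-484,-247, - 54,-43, 83.28, 350, 485,  746] 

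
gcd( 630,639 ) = 9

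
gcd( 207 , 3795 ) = 69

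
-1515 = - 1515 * 1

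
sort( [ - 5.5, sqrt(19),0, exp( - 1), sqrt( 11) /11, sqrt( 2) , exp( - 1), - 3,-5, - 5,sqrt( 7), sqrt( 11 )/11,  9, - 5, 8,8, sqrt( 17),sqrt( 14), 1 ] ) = [ - 5.5,  -  5,  -  5,-5,-3 , 0, sqrt( 11 )/11, sqrt(11)/11,  exp(-1),exp( - 1 ),1, sqrt( 2),sqrt( 7), sqrt( 14),sqrt( 17 ), sqrt ( 19) , 8,8, 9]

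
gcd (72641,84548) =1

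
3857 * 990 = 3818430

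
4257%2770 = 1487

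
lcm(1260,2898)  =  28980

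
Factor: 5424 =2^4*3^1*113^1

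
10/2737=10/2737 = 0.00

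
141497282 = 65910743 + 75586539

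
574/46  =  12 + 11/23=12.48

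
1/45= 1/45 = 0.02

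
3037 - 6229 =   -  3192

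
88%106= 88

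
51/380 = 51/380 = 0.13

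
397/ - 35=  - 12+23/35 = -  11.34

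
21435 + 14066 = 35501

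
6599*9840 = 64934160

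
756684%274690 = 207304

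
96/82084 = 24/20521 = 0.00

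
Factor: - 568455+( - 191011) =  - 2^1* 43^1*8831^1 =-759466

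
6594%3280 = 34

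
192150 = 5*38430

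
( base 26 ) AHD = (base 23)DEG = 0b1110000101111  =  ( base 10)7215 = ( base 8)16057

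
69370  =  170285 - 100915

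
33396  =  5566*6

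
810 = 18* 45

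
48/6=8 = 8.00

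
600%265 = 70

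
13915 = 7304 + 6611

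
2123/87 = 24+ 35/87 = 24.40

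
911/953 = 911/953 = 0.96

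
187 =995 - 808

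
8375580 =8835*948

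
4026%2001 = 24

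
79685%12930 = 2105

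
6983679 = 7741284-757605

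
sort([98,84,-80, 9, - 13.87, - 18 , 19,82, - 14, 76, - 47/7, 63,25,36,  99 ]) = [ - 80, - 18, - 14, - 13.87, - 47/7, 9, 19,25,  36, 63, 76, 82, 84, 98, 99]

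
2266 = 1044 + 1222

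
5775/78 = 1925/26 = 74.04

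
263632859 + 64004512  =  327637371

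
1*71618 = 71618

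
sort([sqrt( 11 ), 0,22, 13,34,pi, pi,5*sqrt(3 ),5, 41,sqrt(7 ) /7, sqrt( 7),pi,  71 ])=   [ 0,sqrt(7 )/7, sqrt (7 ),pi, pi , pi , sqrt( 11 ), 5, 5 * sqrt(3),13,22,34  ,  41,71 ]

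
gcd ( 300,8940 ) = 60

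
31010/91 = 340 + 10/13 = 340.77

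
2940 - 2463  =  477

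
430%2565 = 430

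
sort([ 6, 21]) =[6,21]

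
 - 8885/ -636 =8885/636 = 13.97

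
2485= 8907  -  6422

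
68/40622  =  34/20311 = 0.00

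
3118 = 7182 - 4064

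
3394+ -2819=575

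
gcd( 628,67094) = 2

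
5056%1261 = 12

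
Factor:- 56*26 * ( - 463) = 674128 = 2^4*7^1*13^1*463^1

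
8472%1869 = 996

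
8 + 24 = 32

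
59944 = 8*7493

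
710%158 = 78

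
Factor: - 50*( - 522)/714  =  2^1*3^1*5^2*7^(  -  1) * 17^ (-1 )*29^1 = 4350/119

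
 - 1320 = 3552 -4872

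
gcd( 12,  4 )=4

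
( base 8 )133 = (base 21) 47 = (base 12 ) 77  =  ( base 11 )83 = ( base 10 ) 91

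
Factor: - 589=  - 19^1 * 31^1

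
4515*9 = 40635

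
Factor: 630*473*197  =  58704030= 2^1*3^2*5^1 * 7^1*11^1*43^1*197^1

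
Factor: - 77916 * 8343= - 650053188 = -2^2*3^5 * 43^1*103^1*151^1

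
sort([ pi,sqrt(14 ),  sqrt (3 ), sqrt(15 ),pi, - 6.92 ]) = [ - 6.92, sqrt( 3),pi, pi,sqrt( 14),  sqrt( 15)] 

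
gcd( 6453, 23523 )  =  3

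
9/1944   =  1/216= 0.00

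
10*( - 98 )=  - 980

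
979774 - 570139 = 409635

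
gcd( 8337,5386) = 1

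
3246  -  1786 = 1460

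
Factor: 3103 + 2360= 5463 = 3^2*607^1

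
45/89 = 45/89 = 0.51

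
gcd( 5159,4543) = 77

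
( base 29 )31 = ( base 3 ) 10021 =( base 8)130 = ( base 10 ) 88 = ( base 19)4c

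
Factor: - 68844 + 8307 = - 3^1*17^1*1187^1= - 60537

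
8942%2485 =1487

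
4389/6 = 731+1/2= 731.50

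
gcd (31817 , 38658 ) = 1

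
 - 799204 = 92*(-8687)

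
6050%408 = 338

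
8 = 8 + 0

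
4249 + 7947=12196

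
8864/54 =164 + 4/27= 164.15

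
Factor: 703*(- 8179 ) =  - 5749837 = - 19^1*37^1*8179^1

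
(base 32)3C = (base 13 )84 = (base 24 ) 4c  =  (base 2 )1101100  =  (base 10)108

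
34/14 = 17/7 = 2.43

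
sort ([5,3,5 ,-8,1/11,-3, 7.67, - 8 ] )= [ - 8, - 8, - 3,1/11, 3,5,5,7.67 ] 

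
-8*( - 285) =2280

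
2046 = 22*93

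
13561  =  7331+6230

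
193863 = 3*64621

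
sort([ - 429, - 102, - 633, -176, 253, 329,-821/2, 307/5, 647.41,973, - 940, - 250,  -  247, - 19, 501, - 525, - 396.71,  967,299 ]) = [ - 940, - 633, - 525,-429, - 821/2, - 396.71,  -  250, - 247,  -  176 , - 102,  -  19, 307/5, 253 , 299, 329, 501, 647.41,967, 973 ]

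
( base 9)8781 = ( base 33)5V4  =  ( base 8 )14510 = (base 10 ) 6472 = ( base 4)1211020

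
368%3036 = 368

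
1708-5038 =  - 3330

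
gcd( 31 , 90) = 1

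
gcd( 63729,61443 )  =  9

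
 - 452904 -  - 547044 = 94140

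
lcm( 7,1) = 7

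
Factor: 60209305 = 5^1*13^1 * 73^1*12689^1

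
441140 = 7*63020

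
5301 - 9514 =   -  4213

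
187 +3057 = 3244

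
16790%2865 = 2465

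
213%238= 213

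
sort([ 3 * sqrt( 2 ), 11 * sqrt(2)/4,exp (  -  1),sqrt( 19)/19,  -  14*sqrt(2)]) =[ - 14 *sqrt( 2),sqrt( 19 )/19,exp( - 1), 11 * sqrt( 2 )/4,3 * sqrt( 2 )]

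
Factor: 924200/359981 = 2^3*5^2*4621^1*359981^( - 1) 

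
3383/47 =71  +  46/47  =  71.98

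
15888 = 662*24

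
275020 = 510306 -235286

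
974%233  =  42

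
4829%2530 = 2299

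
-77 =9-86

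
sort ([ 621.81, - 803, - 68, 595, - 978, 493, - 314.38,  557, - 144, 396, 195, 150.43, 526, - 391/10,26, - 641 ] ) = [-978, - 803, - 641, - 314.38, - 144, - 68, - 391/10,26, 150.43,195,  396,493,526,  557,  595,621.81]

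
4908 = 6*818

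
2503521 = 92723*27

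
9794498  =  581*16858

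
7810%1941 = 46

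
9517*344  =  3273848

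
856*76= 65056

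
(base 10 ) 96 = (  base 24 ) 40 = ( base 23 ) 44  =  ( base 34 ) 2S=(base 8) 140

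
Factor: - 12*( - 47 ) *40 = 2^5*3^1*5^1 * 47^1 = 22560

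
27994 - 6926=21068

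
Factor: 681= 3^1*227^1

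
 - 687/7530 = -1 + 2281/2510 = - 0.09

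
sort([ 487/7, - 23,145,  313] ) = [ - 23, 487/7,145  ,  313 ]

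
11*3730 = 41030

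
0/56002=0 = 0.00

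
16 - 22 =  - 6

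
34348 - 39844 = - 5496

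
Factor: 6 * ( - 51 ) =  - 2^1 * 3^2*17^1  =  -  306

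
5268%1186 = 524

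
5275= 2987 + 2288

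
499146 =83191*6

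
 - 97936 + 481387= 383451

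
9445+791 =10236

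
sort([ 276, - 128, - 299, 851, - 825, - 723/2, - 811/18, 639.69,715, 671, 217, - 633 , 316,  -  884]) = [ - 884,-825, - 633, - 723/2, - 299, - 128, - 811/18,217,276, 316, 639.69, 671,715, 851 ] 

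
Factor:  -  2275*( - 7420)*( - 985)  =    -  16627292500 = -2^2*5^4*7^2*13^1 *53^1*197^1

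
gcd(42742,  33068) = 14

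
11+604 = 615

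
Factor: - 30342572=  -2^2* 13^1*583511^1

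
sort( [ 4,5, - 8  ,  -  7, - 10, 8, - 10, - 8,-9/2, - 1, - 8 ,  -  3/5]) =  [ - 10, - 10, - 8, - 8, - 8, -7, -9/2, - 1,-3/5, 4,5, 8 ]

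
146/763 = 146/763 = 0.19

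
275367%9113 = 1977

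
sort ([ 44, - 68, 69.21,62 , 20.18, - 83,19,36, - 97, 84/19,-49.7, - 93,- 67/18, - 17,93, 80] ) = [ - 97,-93, - 83, - 68,-49.7,-17 , - 67/18,84/19, 19 , 20.18,36,44, 62, 69.21,80, 93 ] 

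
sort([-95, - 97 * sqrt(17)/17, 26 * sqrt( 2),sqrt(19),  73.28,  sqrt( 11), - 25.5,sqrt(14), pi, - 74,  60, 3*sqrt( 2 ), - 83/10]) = [-95, - 74 ,-25.5, - 97 *sqrt(17 ) /17, - 83/10,pi,sqrt(11), sqrt( 14 ), 3*sqrt ( 2),  sqrt(19), 26 * sqrt (2 ), 60,73.28]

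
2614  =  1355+1259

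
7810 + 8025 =15835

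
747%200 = 147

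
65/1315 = 13/263 = 0.05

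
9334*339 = 3164226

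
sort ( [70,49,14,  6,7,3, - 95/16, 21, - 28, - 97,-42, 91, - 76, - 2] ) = [ - 97, - 76, - 42, - 28, - 95/16,  -  2 , 3,6,7,14 , 21, 49 , 70 , 91 ]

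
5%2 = 1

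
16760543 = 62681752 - 45921209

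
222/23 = 9 + 15/23=9.65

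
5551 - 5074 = 477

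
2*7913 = 15826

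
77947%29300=19347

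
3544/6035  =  3544/6035 =0.59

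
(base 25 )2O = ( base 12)62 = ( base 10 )74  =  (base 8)112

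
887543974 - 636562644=250981330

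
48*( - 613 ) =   -  29424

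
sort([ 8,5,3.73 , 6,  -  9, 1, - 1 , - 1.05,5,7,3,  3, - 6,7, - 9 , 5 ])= [ - 9, - 9 , - 6, - 1.05, - 1, 1,3 , 3, 3.73,5, 5,5,6, 7,7,8] 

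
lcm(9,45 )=45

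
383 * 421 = 161243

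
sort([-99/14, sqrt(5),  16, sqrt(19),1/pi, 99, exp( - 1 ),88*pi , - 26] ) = [ - 26, - 99/14, 1/pi , exp( - 1),sqrt( 5), sqrt( 19 ) , 16, 99, 88 * pi ]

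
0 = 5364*0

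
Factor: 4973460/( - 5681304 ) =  - 2^( - 1)*3^( - 1 )*5^1*19^( - 1)*4153^( - 1)*82891^1 = - 414455/473442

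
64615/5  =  12923 = 12923.00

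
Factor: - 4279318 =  - 2^1*2139659^1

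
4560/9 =506 +2/3 = 506.67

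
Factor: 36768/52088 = 2^2*3^1*17^(  -  1)  =  12/17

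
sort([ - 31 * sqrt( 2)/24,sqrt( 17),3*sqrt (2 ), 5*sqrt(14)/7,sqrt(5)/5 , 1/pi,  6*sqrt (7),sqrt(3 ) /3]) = [ - 31*sqrt(  2 ) /24,1/pi, sqrt(5 ) /5, sqrt( 3)/3, 5*sqrt(14)/7, sqrt(17), 3 * sqrt(2 ),6* sqrt(7 ) ]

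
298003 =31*9613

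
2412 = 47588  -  45176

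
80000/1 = 80000 =80000.00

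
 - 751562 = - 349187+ - 402375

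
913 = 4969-4056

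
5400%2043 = 1314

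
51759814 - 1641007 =50118807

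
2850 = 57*50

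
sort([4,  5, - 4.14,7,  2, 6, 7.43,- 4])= [  -  4.14, - 4,2, 4, 5, 6  ,  7, 7.43]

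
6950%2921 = 1108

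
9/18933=3/6311 =0.00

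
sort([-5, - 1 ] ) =[ - 5,-1] 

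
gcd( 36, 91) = 1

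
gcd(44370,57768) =174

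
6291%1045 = 21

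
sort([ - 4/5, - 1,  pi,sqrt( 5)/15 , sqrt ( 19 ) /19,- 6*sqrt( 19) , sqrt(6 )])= [  -  6*sqrt(19 ), - 1,-4/5,sqrt(5)/15,sqrt(19)/19,  sqrt(6) , pi]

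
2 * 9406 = 18812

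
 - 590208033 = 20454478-610662511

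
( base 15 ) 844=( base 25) 2oe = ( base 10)1864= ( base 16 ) 748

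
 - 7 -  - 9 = 2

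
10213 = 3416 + 6797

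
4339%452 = 271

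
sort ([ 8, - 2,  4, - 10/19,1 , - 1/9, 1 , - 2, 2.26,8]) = [ - 2, - 2,  -  10/19, - 1/9 , 1 , 1,2.26 , 4, 8,8 ] 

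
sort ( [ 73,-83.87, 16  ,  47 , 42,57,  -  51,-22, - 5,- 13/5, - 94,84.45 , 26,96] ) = [ - 94, - 83.87,- 51,- 22, - 5, - 13/5, 16, 26,42, 47,57,73,84.45,96 ] 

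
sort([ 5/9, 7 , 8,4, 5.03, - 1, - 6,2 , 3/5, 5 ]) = [ - 6, - 1, 5/9, 3/5, 2,4, 5, 5.03, 7, 8 ]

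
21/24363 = 7/8121 = 0.00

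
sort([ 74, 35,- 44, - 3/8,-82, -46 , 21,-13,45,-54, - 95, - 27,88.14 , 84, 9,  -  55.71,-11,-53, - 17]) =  [-95, - 82  , - 55.71,-54 ,-53, -46 ,-44,-27,-17,-13, - 11,-3/8,9, 21,35, 45, 74,84, 88.14] 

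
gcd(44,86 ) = 2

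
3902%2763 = 1139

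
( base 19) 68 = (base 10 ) 122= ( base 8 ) 172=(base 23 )57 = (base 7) 233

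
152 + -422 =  - 270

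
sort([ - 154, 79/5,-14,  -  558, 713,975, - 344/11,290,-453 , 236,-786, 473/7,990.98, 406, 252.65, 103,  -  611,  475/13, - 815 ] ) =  [ - 815, - 786,-611, - 558,-453,-154, - 344/11 ,-14, 79/5, 475/13, 473/7,103,236,  252.65,290 , 406, 713,  975, 990.98]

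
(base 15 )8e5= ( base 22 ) 43D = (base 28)2FR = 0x7df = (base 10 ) 2015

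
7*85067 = 595469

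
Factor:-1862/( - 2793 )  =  2^1*3^( - 1) = 2/3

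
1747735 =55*31777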